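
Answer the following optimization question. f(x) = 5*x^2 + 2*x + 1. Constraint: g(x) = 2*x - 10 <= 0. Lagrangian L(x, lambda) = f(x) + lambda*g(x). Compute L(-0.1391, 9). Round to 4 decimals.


Step 1: Evaluate f(x).
f(-0.1391) = 5*(-0.1391)^2 + 2*(-0.1391) + 1 = 0.8185
Step 2: Evaluate g(x).
g(-0.1391) = 2*-0.1391 - 10 = -10.2782
Step 3: Compute Lagrangian.
L = 0.8185 + 9*-10.2782 = -91.6853


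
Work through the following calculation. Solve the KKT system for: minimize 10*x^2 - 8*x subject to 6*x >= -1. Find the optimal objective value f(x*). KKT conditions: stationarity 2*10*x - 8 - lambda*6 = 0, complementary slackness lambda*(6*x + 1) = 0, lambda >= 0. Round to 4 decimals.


Step 1: Try lambda = 0 (constraint inactive).
Stationarity: 2*10*x - 8 = 0
x* = 8/(2*10) = 0.4
Check constraint: 6*0.4 = 2.4 >= -1 -- satisfied.
Step 2: Compute optimal value.
f(x*) = 10*0.4^2 - 8*0.4 = -1.6


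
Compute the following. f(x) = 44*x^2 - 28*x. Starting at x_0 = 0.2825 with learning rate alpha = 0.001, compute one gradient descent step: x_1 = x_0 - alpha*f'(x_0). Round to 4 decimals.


We compute the gradient at x_0 and apply the update.
f'(x) = 88*x - 28
f'(0.2825) = 88*0.2825 - 28 = -3.14
x_1 = 0.2825 - 0.001*-3.14 = 0.2856


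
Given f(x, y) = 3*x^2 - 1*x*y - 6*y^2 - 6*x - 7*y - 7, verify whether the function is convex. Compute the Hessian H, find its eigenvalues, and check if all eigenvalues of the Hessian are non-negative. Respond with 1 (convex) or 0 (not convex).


The Hessian of f(x,y) = 3*x^2 - 1*x*y - 6*y^2 - 6*x - 7*y - 7 is:
H = [[6, -1], [-1, -12]]
Trace = 6 - 12 = -6
Determinant = 6*-12 - (-1)^2 = -73
Discriminant = (-6)^2 - 4*-73 = 328.0
Eigenvalues: lambda_1 = -12.0554, lambda_2 = 6.0554
The function is not convex.

0


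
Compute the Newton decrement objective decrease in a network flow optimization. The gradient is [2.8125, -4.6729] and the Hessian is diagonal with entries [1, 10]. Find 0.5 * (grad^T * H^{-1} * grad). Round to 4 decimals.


Step 1: H is diagonal, so H^(-1) * g = [2.8125, -0.4673].
Step 2: g^T H^(-1) g = sum_i g_i^2 / H_ii
  = (2.8125)^2/1 + (-4.6729)^2/10
  = 7.9102 + 2.1836 = 10.0938
Step 3: Objective decrease = 0.5 * g^T H^(-1) g = 5.0469


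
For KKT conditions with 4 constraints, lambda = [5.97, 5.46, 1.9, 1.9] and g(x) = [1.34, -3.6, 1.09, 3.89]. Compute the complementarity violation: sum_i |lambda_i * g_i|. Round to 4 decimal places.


KKT complementary slackness check:
lambda_1 * g_1 = 5.97 * 1.34 = 7.9998
lambda_2 * g_2 = 5.46 * -3.6 = -19.656
lambda_3 * g_3 = 1.9 * 1.09 = 2.071
lambda_4 * g_4 = 1.9 * 3.89 = 7.391
Total violation = 7.9998 + 19.656 + 2.071 + 7.391 = 37.1178


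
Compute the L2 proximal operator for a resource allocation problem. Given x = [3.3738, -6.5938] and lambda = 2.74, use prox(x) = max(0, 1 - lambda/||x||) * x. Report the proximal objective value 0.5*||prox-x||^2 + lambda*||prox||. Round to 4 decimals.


Step 1: Compute ||x||.
||x|| = 7.4068
Step 2: Compute scaling factor.
scale = max(0, 1 - 2.74/7.4068) = 0.6301
Step 3: prox(x) = [2.1257, -4.1546]
||prox(x)|| = 4.6668
Step 4: Proximal objective.
0.5*||prox-x||^2 = 3.7538
lambda*||prox|| = 12.787
Total = 16.5408


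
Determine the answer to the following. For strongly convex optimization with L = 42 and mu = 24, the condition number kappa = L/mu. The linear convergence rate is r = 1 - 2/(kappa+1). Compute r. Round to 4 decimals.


Step 1: Compute the condition number.
kappa = L/mu = 42/24 = 1.75
Step 2: Compute the convergence rate.
r = 1 - 2/(kappa + 1) = 1 - 2*mu/(L + mu) = (L - mu)/(L + mu) = 18/66 = 0.2727


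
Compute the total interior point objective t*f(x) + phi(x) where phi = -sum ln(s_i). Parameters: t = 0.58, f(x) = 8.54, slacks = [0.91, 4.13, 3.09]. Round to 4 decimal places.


Step 1: Compute log-barrier.
ln values: [-0.0943, 1.4183, 1.1282]
phi = -(-0.0943 + 1.4183 + 1.1282) = -2.4521
Step 2: Compute augmented objective.
t*f(x) = 0.58*8.54 = 4.9532
Total = 4.9532 - 2.4521 = 2.5011


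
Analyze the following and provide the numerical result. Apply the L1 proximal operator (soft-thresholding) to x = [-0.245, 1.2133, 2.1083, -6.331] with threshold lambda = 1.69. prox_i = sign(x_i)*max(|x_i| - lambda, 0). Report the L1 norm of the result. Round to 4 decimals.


Soft-thresholding with lambda = 1.69:
prox(-0.245) = sign(-0.245)*max(|-0.245| - 1.69, 0) = 0.0
prox(1.2133) = sign(1.2133)*max(|1.2133| - 1.69, 0) = 0.0
prox(2.1083) = sign(2.1083)*max(|2.1083| - 1.69, 0) = 0.4183
prox(-6.331) = sign(-6.331)*max(|-6.331| - 1.69, 0) = -4.641
prox(x) = [0.0, 0.0, 0.4183, -4.641]
||prox(x)||_1 = 0.0 + 0.0 + 0.4183 + 4.641 = 5.0593


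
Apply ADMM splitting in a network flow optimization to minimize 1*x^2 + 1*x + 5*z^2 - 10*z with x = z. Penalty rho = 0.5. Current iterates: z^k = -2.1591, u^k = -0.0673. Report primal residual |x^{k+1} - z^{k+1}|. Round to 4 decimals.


ADMM iteration with rho = 0.5, z^k = -2.1591, u^k = -0.0673
Step 1: x-update.
Minimize 1*x^2 + 1*x + (0.5/2)*(x + 2.1591 - 0.0673)^2
FOC: (2*1 + 0.5)*x = -1 + 0.5*(-2.1591 + 0.0673)
x^{k+1} = -0.8184
Step 2: z-update.
Minimize 5*z^2 - 10*z + (0.5/2)*(-0.8184 - z - 0.0673)^2
FOC: (2*5 + 0.5)*z = 10 + 0.5*(-0.8184 - 0.0673)
z^{k+1} = 0.9102
Step 3: u-update.
u^{k+1} = -0.0673 - 0.8184 - 0.9102 = -1.7959
Step 4: Primal residual = |-0.8184 - 0.9102| = 1.7286


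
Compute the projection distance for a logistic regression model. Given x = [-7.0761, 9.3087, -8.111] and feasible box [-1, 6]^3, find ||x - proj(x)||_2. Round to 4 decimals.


Project each component onto [-1, 6].
clip(-7.0761) = -1.0, clip(9.3087) = 6.0, clip(-8.111) = -1.0
Projection = [-1.0, 6.0, -1.0]
Squared diffs: [36.919, 10.9475, 50.5663]
Distance = sqrt(98.4328) = 9.9213


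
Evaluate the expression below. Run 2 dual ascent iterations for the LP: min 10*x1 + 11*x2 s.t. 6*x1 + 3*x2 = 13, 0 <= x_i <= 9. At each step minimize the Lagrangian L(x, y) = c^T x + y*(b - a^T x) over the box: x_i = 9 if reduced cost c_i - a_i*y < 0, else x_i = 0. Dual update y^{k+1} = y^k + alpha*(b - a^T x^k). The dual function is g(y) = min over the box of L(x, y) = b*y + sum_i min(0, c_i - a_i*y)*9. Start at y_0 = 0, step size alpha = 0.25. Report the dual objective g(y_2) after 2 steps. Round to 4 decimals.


Dual ascent for LP: min 10*x1 + 11*x2, 6*x1 + 3*x2 = 13, 0 <= x_i <= 9
Step 1: y^k = 0.0, reduced costs: (10.0, 11.0)
  x^k = (0.0, 0.0), subgradient = b - a^T x = 13.0
  y^{k+1} = 0.0 + 0.25*13.0 = 3.25
Step 2: y^k = 3.25, reduced costs: (-9.5, 1.25)
  x^k = (9.0, 0.0), subgradient = b - a^T x = -41.0
  y^{k+1} = 3.25 + 0.25*-41.0 = -7.0
Dual objective at y_2 = -7.0: reduced costs (52.0, 32.0), box minimizer x = (0.0, 0.0)
g(y_2) = b*y + (c1 - a1*y)*x1 + (c2 - a2*y)*x2 = 13*(-7.0) + 52.0*0.0 + 32.0*0.0 = -91.0 + 0.0 + 0.0 = -91.0


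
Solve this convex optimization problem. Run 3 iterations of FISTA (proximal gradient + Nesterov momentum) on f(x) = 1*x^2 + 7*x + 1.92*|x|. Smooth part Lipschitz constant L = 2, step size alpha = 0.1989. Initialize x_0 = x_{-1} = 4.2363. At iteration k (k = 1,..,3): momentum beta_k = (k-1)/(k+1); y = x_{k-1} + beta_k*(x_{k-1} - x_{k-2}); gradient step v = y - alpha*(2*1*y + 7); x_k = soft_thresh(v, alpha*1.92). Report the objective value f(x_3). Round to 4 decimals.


FISTA on f(x) = 1*x^2 + 7*x + 1.92*|x|
L = 2, alpha = 0.1989
Iteration 1: beta = 0.0, y = 4.2363 + 0.0*(4.2363 - 4.2363) = 4.2363
  grad(y) = 15.4726, v = y - alpha*grad = 1.1588
  prox(v) = soft_thresh(1.1588, 0.3819) = 0.7769
Iteration 2: beta = 0.3333, y = 0.7769 + 0.3333*(0.7769 - 4.2363) = -0.3762
  grad(y) = 6.2476, v = y - alpha*grad = -1.6189
  prox(v) = soft_thresh(-1.6189, 0.3819) = -1.237
Iteration 3: beta = 0.5, y = -1.237 + 0.5*(-1.237 - 0.7769) = -2.2439
  grad(y) = 2.5122, v = y - alpha*grad = -2.7436
  prox(v) = soft_thresh(-2.7436, 0.3819) = -2.3617
f(x_3) = 1*(-2.3617)^2 + 7*(-2.3617) + 1.92*|-2.3617| = -6.4198


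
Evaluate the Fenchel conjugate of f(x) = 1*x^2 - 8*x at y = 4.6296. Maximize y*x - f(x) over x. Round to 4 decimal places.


f*(y) = sup_x {y*x - a*x^2 - b*x} = sup_x {(y-b)*x - a*x^2}
FOC: (y - b) - 2a*x = 0 => x* = (y - b)/(2a)
x* = (4.6296 + 8)/(2*1) = 6.3148
f*(4.6296) = (y-b)^2/(4a) = (4.6296 + 8)^2/(4*1)
= 159.5068/4 = 39.8767


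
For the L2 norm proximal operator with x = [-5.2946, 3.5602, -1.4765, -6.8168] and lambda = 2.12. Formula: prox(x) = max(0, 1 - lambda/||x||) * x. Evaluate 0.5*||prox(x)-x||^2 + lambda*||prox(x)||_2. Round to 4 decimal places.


Step 1: Compute ||x||.
||x|| = 9.4529
Step 2: Compute scaling factor.
scale = max(0, 1 - 2.12/9.4529) = 0.7757
Step 3: prox(x) = [-4.1072, 2.7618, -1.1454, -5.288]
||prox(x)|| = 7.3329
Step 4: Proximal objective.
0.5*||prox-x||^2 = 2.2472
lambda*||prox|| = 15.5457
Total = 17.7929


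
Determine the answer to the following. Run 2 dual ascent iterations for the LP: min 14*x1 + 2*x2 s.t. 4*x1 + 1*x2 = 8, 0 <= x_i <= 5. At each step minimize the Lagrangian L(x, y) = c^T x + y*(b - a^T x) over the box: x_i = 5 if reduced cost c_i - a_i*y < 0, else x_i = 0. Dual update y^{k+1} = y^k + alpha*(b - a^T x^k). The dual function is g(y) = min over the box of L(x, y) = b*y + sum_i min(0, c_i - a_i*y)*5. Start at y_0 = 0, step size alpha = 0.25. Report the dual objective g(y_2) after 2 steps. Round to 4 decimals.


Dual ascent for LP: min 14*x1 + 2*x2, 4*x1 + 1*x2 = 8, 0 <= x_i <= 5
Step 1: y^k = 0.0, reduced costs: (14.0, 2.0)
  x^k = (0.0, 0.0), subgradient = b - a^T x = 8.0
  y^{k+1} = 0.0 + 0.25*8.0 = 2.0
Step 2: y^k = 2.0, reduced costs: (6.0, 0.0)
  x^k = (0.0, 0.0), subgradient = b - a^T x = 8.0
  y^{k+1} = 2.0 + 0.25*8.0 = 4.0
Dual objective at y_2 = 4.0: reduced costs (-2.0, -2.0), box minimizer x = (5.0, 5.0)
g(y_2) = b*y + (c1 - a1*y)*x1 + (c2 - a2*y)*x2 = 8*4.0 + (-2.0)*5.0 + (-2.0)*5.0 = 32.0 - 10.0 - 10.0 = 12.0


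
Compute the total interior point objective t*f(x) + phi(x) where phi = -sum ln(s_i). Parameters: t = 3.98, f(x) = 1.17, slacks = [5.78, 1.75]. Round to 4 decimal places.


Step 1: Compute log-barrier.
ln values: [1.7544, 0.5596]
phi = -(1.7544 + 0.5596) = -2.314
Step 2: Compute augmented objective.
t*f(x) = 3.98*1.17 = 4.6566
Total = 4.6566 - 2.314 = 2.3426


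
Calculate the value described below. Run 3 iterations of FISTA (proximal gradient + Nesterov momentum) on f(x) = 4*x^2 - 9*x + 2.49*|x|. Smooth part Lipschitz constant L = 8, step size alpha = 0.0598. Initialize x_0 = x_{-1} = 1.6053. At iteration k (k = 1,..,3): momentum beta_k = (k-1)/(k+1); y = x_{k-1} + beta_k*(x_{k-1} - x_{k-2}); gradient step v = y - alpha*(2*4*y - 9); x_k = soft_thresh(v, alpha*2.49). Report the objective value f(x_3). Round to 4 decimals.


FISTA on f(x) = 4*x^2 - 9*x + 2.49*|x|
L = 8, alpha = 0.0598
Iteration 1: beta = 0.0, y = 1.6053 + 0.0*(1.6053 - 1.6053) = 1.6053
  grad(y) = 3.8424, v = y - alpha*grad = 1.3755
  prox(v) = soft_thresh(1.3755, 0.1489) = 1.2266
Iteration 2: beta = 0.3333, y = 1.2266 + 0.3333*(1.2266 - 1.6053) = 1.1004
  grad(y) = -0.1968, v = y - alpha*grad = 1.1122
  prox(v) = soft_thresh(1.1122, 0.1489) = 0.9633
Iteration 3: beta = 0.5, y = 0.9633 + 0.5*(0.9633 - 1.2266) = 0.8316
  grad(y) = -2.3473, v = y - alpha*grad = 0.972
  prox(v) = soft_thresh(0.972, 0.1489) = 0.8231
f(x_3) = 4*0.8231^2 - 9*0.8231 + 2.49*|0.8231| = -2.6484


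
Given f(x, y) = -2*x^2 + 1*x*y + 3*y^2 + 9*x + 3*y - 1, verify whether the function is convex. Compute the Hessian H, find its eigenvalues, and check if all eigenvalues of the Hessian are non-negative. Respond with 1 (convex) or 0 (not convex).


The Hessian of f(x,y) = -2*x^2 + 1*x*y + 3*y^2 + 9*x + 3*y - 1 is:
H = [[-4, 1], [1, 6]]
Trace = -4 + 6 = 2
Determinant = -4*6 - (1)^2 = -25
Discriminant = (2)^2 - 4*-25 = 104.0
Eigenvalues: lambda_1 = -4.099, lambda_2 = 6.099
The function is not convex.

0


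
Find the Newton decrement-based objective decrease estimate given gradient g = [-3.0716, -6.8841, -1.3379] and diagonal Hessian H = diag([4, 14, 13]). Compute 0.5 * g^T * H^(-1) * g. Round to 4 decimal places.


Step 1: H is diagonal, so H^(-1) * g = [-0.7679, -0.4917, -0.1029].
Step 2: g^T H^(-1) g = sum_i g_i^2 / H_ii
  = (-3.0716)^2/4 + (-6.8841)^2/14 + (-1.3379)^2/13
  = 2.3587 + 3.3851 + 0.1377 = 5.8814
Step 3: Objective decrease = 0.5 * g^T H^(-1) g = 2.9407


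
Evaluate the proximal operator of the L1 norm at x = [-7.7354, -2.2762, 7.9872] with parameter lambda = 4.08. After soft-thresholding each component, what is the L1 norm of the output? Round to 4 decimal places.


Soft-thresholding with lambda = 4.08:
prox(-7.7354) = sign(-7.7354)*max(|-7.7354| - 4.08, 0) = -3.6554
prox(-2.2762) = sign(-2.2762)*max(|-2.2762| - 4.08, 0) = 0.0
prox(7.9872) = sign(7.9872)*max(|7.9872| - 4.08, 0) = 3.9072
prox(x) = [-3.6554, 0.0, 3.9072]
||prox(x)||_1 = 3.6554 + 0.0 + 3.9072 = 7.5626


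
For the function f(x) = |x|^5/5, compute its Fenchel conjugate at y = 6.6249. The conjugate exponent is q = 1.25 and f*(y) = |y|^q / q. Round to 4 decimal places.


The conjugate exponent q satisfies 1/p + 1/q = 1.
p = 5, so q = 5/(5 - 1) = 1.25
|y|^q = 6.6249^1.25 = 10.6286
f*(6.6249) = 10.6286 / 1.25 = 8.5028


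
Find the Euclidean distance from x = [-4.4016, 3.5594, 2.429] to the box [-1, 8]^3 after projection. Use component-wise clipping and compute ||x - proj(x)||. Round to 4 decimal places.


Project each component onto [-1, 8].
clip(-4.4016) = -1.0, clip(3.5594) = 3.5594, clip(2.429) = 2.429
Projection = [-1.0, 3.5594, 2.429]
Squared diffs: [11.5709, 0.0, 0.0]
Distance = sqrt(11.5709) = 3.4016


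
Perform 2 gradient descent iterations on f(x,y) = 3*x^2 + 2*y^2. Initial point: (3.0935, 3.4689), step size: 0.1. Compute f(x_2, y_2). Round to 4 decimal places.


Gradient descent on f(x,y) = 3*x^2 + 2*y^2.
Starting point: (3.0935, 3.4689), alpha = 0.1
Step 1: grad_x = 2*3*3.0935 = 18.561, grad_y = 2*2*3.4689 = 13.8756
  x_1 = 3.0935 - 0.1*18.561 = 1.2374
  y_1 = 3.4689 - 0.1*13.8756 = 2.0813
Step 2: grad_x = 2*3*1.2374 = 7.4244, grad_y = 2*2*2.0813 = 8.3254
  x_2 = 1.2374 - 0.1*7.4244 = 0.495
  y_2 = 2.0813 - 0.1*8.3254 = 1.2488
f(0.495, 1.2488) = 3*0.495^2 + 2*1.2488^2 = 3.854


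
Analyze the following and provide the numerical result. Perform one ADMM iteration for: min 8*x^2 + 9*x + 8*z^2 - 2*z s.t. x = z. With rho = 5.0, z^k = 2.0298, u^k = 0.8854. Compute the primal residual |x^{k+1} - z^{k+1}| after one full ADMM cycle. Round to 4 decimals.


ADMM iteration with rho = 5.0, z^k = 2.0298, u^k = 0.8854
Step 1: x-update.
Minimize 8*x^2 + 9*x + (5.0/2)*(x - 2.0298 + 0.8854)^2
FOC: (2*8 + 5.0)*x = -9 + 5.0*(2.0298 - 0.8854)
x^{k+1} = -0.1561
Step 2: z-update.
Minimize 8*z^2 - 2*z + (5.0/2)*(-0.1561 - z + 0.8854)^2
FOC: (2*8 + 5.0)*z = 2 + 5.0*(-0.1561 + 0.8854)
z^{k+1} = 0.2689
Step 3: u-update.
u^{k+1} = 0.8854 - 0.1561 - 0.2689 = 0.4604
Step 4: Primal residual = |-0.1561 - 0.2689| = 0.425


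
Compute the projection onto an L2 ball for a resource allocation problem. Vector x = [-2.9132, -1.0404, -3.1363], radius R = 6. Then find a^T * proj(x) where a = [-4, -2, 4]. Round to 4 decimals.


Step 1: Compute ||x|| (intermediates to 6 decimals).
||x|| = sqrt((-2.9132)^2 + (-1.0404)^2 + (-3.1363)^2) = 4.405172
Step 2: Project.
Since ||x|| <= R, proj = x (no scaling needed).
proj(x) = [-2.9132, -1.0404, -3.1363]
Step 3: Dot product.
a^T * proj(x) = -4*(-2.9132) - 2*(-1.0404) + 4*(-3.1363) = 1.1884


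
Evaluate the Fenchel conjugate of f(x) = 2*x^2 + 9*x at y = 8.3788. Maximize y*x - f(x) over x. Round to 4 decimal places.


f*(y) = sup_x {y*x - a*x^2 - b*x} = sup_x {(y-b)*x - a*x^2}
FOC: (y - b) - 2a*x = 0 => x* = (y - b)/(2a)
x* = (8.3788 - 9)/(2*2) = -0.1553
f*(8.3788) = (y-b)^2/(4a) = (8.3788 - 9)^2/(4*2)
= 0.3859/8 = 0.0482


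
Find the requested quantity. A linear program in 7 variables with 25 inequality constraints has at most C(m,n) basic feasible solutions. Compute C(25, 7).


Each vertex corresponds to some choice of n active constraints out of m, so the number of vertices is at most C(m, n) = m! / (n!(m-n)!).
m = 25, n = 7
Numerator: 25 * 24 * 23 * 22 * 21 * 20 * 19
Denominator: 7! = 5040
C(25, 7) = 480700


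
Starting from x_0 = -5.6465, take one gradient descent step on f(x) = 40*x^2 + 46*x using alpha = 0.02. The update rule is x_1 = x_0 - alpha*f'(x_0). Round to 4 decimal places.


We compute the gradient at x_0 and apply the update.
f'(x) = 80*x + 46
f'(-5.6465) = 80*-5.6465 + 46 = -405.72
x_1 = -5.6465 - 0.02*-405.72 = 2.4679


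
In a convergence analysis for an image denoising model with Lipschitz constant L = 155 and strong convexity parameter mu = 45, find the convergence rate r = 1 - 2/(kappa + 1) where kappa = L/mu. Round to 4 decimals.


Step 1: Compute the condition number.
kappa = L/mu = 155/45 = 3.4444
Step 2: Compute the convergence rate.
r = 1 - 2/(kappa + 1) = 1 - 2*mu/(L + mu) = (L - mu)/(L + mu) = 110/200 = 0.55


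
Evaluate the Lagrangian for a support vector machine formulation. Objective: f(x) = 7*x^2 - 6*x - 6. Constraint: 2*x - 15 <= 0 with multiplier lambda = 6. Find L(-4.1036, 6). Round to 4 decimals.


Step 1: Evaluate f(x).
f(-4.1036) = 7*(-4.1036)^2 - 6*(-4.1036) - 6 = 136.4983
Step 2: Evaluate g(x).
g(-4.1036) = 2*-4.1036 - 15 = -23.2072
Step 3: Compute Lagrangian.
L = 136.4983 + 6*-23.2072 = -2.7449


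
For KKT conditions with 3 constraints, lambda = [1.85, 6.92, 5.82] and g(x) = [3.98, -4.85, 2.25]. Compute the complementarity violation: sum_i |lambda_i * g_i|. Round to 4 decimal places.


KKT complementary slackness check:
lambda_1 * g_1 = 1.85 * 3.98 = 7.363
lambda_2 * g_2 = 6.92 * -4.85 = -33.562
lambda_3 * g_3 = 5.82 * 2.25 = 13.095
Total violation = 7.363 + 33.562 + 13.095 = 54.02


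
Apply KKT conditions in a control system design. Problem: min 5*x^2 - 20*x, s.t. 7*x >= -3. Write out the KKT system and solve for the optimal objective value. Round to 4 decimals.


Step 1: Try lambda = 0 (constraint inactive).
Stationarity: 2*5*x - 20 = 0
x* = 20/(2*5) = 2.0
Check constraint: 7*2.0 = 14.0 >= -3 -- satisfied.
Step 2: Compute optimal value.
f(x*) = 5*2.0^2 - 20*2.0 = -20.0


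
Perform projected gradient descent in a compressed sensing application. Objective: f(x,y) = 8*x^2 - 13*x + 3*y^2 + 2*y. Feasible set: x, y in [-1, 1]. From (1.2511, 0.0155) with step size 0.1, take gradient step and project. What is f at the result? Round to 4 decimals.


Step 1: Compute gradient at (1.2511, 0.0155).
grad_x = 2*8*1.2511 - 13 = 7.0176
grad_y = 2*3*0.0155 + 2 = 2.093
Step 2: Gradient step.
x_raw = 1.2511 - 0.1*7.0176 = 0.5493
y_raw = 0.0155 - 0.1*2.093 = -0.1938
Step 3: Project onto [-1, 1].
x_proj = clip(0.5493) = 0.5493
y_proj = clip(-0.1938) = -0.1938
Step 4: Evaluate f.
f(0.5493, -0.1938) = -5.0021


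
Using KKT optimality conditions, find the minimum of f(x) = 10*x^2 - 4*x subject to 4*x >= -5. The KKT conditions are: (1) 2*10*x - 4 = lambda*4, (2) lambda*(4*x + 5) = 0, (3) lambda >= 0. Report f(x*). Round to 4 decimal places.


Step 1: Try lambda = 0 (constraint inactive).
Stationarity: 2*10*x - 4 = 0
x* = 4/(2*10) = 0.2
Check constraint: 4*0.2 = 0.8 >= -5 -- satisfied.
Step 2: Compute optimal value.
f(x*) = 10*0.2^2 - 4*0.2 = -0.4


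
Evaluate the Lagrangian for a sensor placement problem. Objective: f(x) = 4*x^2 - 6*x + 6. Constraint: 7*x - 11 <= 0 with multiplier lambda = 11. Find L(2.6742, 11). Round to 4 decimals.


Step 1: Evaluate f(x).
f(2.6742) = 4*2.6742^2 - 6*2.6742 + 6 = 18.5602
Step 2: Evaluate g(x).
g(2.6742) = 7*2.6742 - 11 = 7.7194
Step 3: Compute Lagrangian.
L = 18.5602 + 11*7.7194 = 103.4736


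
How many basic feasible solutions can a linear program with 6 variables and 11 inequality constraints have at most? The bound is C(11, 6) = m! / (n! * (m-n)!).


Each vertex corresponds to some choice of n active constraints out of m, so the number of vertices is at most C(m, n) = m! / (n!(m-n)!).
m = 11, n = 6
Numerator: 11 * 10 * 9 * 8 * 7 * 6
Denominator: 6! = 720
C(11, 6) = 462


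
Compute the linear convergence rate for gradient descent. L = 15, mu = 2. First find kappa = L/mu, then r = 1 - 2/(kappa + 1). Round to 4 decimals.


Step 1: Compute the condition number.
kappa = L/mu = 15/2 = 7.5
Step 2: Compute the convergence rate.
r = 1 - 2/(kappa + 1) = 1 - 2*mu/(L + mu) = (L - mu)/(L + mu) = 13/17 = 0.7647


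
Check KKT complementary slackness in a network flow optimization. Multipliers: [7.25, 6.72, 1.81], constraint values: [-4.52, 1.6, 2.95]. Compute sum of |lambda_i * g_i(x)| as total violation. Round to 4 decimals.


KKT complementary slackness check:
lambda_1 * g_1 = 7.25 * -4.52 = -32.77
lambda_2 * g_2 = 6.72 * 1.6 = 10.752
lambda_3 * g_3 = 1.81 * 2.95 = 5.3395
Total violation = 32.77 + 10.752 + 5.3395 = 48.8615


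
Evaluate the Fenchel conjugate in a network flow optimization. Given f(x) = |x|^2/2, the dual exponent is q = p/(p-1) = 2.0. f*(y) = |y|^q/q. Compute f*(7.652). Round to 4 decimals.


The conjugate exponent q satisfies 1/p + 1/q = 1.
p = 2, so q = 2/(2 - 1) = 2.0
|y|^q = 7.652^2.0 = 58.5531
f*(7.652) = 58.5531 / 2.0 = 29.2766


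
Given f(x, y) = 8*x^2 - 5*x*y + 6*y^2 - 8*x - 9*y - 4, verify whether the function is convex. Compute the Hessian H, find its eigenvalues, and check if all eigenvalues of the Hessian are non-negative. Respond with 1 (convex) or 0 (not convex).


The Hessian of f(x,y) = 8*x^2 - 5*x*y + 6*y^2 - 8*x - 9*y - 4 is:
H = [[16, -5], [-5, 12]]
Trace = 16 + 12 = 28
Determinant = 16*12 - (-5)^2 = 167
Discriminant = (28)^2 - 4*167 = 116.0
Eigenvalues: lambda_1 = 8.6148, lambda_2 = 19.3852
The function is convex.

1


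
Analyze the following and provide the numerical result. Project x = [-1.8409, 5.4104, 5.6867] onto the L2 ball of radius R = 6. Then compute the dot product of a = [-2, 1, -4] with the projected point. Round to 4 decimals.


Step 1: Compute ||x|| (intermediates to 6 decimals).
||x|| = sqrt((-1.8409)^2 + 5.4104^2 + 5.6867^2) = 8.062251
Step 2: Project.
Since ||x|| > R, scale = R/||x|| = 6/8.062251 = 0.744209, proj(x) = scale * x
proj(x) = [-1.370014, 4.026468, 4.232093]
Step 3: Dot product.
a^T * proj(x) = -2*(-1.370014) + 1*4.026468 - 4*4.232093 = -10.1619


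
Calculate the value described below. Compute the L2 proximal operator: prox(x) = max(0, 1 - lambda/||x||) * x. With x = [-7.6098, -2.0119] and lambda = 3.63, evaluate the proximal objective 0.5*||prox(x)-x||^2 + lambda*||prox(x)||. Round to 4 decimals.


Step 1: Compute ||x||.
||x|| = 7.8713
Step 2: Compute scaling factor.
scale = max(0, 1 - 3.63/7.8713) = 0.5388
Step 3: prox(x) = [-4.1004, -1.0841]
||prox(x)|| = 4.2413
Step 4: Proximal objective.
0.5*||prox-x||^2 = 6.5885
lambda*||prox|| = 15.3959
Total = 21.9842


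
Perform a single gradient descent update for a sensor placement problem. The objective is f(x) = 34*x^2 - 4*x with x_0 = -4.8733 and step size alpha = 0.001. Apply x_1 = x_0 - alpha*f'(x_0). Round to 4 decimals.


We compute the gradient at x_0 and apply the update.
f'(x) = 68*x - 4
f'(-4.8733) = 68*-4.8733 - 4 = -335.3844
x_1 = -4.8733 - 0.001*-335.3844 = -4.5379


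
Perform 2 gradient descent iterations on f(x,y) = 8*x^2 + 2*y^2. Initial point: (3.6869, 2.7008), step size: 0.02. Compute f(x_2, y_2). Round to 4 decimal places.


Gradient descent on f(x,y) = 8*x^2 + 2*y^2.
Starting point: (3.6869, 2.7008), alpha = 0.02
Step 1: grad_x = 2*8*3.6869 = 58.9904, grad_y = 2*2*2.7008 = 10.8032
  x_1 = 3.6869 - 0.02*58.9904 = 2.5071
  y_1 = 2.7008 - 0.02*10.8032 = 2.4847
Step 2: grad_x = 2*8*2.5071 = 40.1135, grad_y = 2*2*2.4847 = 9.9389
  x_2 = 2.5071 - 0.02*40.1135 = 1.7048
  y_2 = 2.4847 - 0.02*9.9389 = 2.286
f(1.7048, 2.286) = 8*1.7048^2 + 2*2.286^2 = 33.7026


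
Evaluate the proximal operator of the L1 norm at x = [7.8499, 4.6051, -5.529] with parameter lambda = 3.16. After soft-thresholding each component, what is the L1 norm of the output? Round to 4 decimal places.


Soft-thresholding with lambda = 3.16:
prox(7.8499) = sign(7.8499)*max(|7.8499| - 3.16, 0) = 4.6899
prox(4.6051) = sign(4.6051)*max(|4.6051| - 3.16, 0) = 1.4451
prox(-5.529) = sign(-5.529)*max(|-5.529| - 3.16, 0) = -2.369
prox(x) = [4.6899, 1.4451, -2.369]
||prox(x)||_1 = 4.6899 + 1.4451 + 2.369 = 8.504


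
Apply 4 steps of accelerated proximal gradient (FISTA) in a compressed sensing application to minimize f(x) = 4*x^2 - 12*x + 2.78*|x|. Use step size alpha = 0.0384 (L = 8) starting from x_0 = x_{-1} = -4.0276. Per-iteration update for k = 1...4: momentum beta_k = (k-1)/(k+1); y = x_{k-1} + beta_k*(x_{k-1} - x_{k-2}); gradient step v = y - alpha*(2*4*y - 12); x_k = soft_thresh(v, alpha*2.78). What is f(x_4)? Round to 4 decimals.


FISTA on f(x) = 4*x^2 - 12*x + 2.78*|x|
L = 8, alpha = 0.0384
Iteration 1: beta = 0.0, y = -4.0276 + 0.0*(-4.0276 + 4.0276) = -4.0276
  grad(y) = -44.2208, v = y - alpha*grad = -2.3295
  prox(v) = soft_thresh(-2.3295, 0.1068) = -2.2228
Iteration 2: beta = 0.3333, y = -2.2228 + 0.3333*(-2.2228 + 4.0276) = -1.6212
  grad(y) = -24.9693, v = y - alpha*grad = -0.6623
  prox(v) = soft_thresh(-0.6623, 0.1068) = -0.5556
Iteration 3: beta = 0.5, y = -0.5556 + 0.5*(-0.5556 + 2.2228) = 0.278
  grad(y) = -9.776, v = y - alpha*grad = 0.6534
  prox(v) = soft_thresh(0.6534, 0.1068) = 0.5466
Iteration 4: beta = 0.6, y = 0.5466 + 0.6*(0.5466 + 0.5556) = 1.208
  grad(y) = -2.3361, v = y - alpha*grad = 1.2977
  prox(v) = soft_thresh(1.2977, 0.1068) = 1.1909
f(x_4) = 4*1.1909^2 - 12*1.1909 + 2.78*|1.1909| = -5.3071


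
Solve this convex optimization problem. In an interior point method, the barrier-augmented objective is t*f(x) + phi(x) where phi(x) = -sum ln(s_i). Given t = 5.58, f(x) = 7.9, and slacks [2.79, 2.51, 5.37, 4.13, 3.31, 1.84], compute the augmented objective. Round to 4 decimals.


Step 1: Compute log-barrier.
ln values: [1.026, 0.9203, 1.6808, 1.4183, 1.1969, 0.6098]
phi = -(1.026 + 0.9203 + 1.6808 + 1.4183 + 1.1969 + 0.6098) = -6.8521
Step 2: Compute augmented objective.
t*f(x) = 5.58*7.9 = 44.082
Total = 44.082 - 6.8521 = 37.2299


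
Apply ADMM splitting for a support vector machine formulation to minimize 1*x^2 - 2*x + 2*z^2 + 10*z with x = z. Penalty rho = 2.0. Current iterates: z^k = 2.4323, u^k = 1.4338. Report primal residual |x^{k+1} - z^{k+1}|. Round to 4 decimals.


ADMM iteration with rho = 2.0, z^k = 2.4323, u^k = 1.4338
Step 1: x-update.
Minimize 1*x^2 - 2*x + (2.0/2)*(x - 2.4323 + 1.4338)^2
FOC: (2*1 + 2.0)*x = 2 + 2.0*(2.4323 - 1.4338)
x^{k+1} = 0.9993
Step 2: z-update.
Minimize 2*z^2 + 10*z + (2.0/2)*(0.9993 - z + 1.4338)^2
FOC: (2*2 + 2.0)*z = -10 + 2.0*(0.9993 + 1.4338)
z^{k+1} = -0.8557
Step 3: u-update.
u^{k+1} = 1.4338 + 0.9993 + 0.8557 = 3.2887
Step 4: Primal residual = |0.9993 + 0.8557| = 1.8549


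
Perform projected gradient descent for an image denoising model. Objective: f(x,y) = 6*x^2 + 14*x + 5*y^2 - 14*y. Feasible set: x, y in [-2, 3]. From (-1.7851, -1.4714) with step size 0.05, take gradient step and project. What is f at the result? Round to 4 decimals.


Step 1: Compute gradient at (-1.7851, -1.4714).
grad_x = 2*6*-1.7851 + 14 = -7.4212
grad_y = 2*5*-1.4714 - 14 = -28.714
Step 2: Gradient step.
x_raw = -1.7851 - 0.05*-7.4212 = -1.414
y_raw = -1.4714 - 0.05*-28.714 = -0.0357
Step 3: Project onto [-2, 3].
x_proj = clip(-1.414) = -1.414
y_proj = clip(-0.0357) = -0.0357
Step 4: Evaluate f.
f(-1.414, -0.0357) = -7.2933


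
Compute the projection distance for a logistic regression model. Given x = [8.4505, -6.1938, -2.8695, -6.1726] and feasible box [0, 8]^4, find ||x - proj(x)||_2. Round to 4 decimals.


Project each component onto [0, 8].
clip(8.4505) = 8.0, clip(-6.1938) = 0.0, clip(-2.8695) = 0.0, clip(-6.1726) = 0.0
Projection = [8.0, 0.0, 0.0, 0.0]
Squared diffs: [0.203, 38.3632, 8.234, 38.101]
Distance = sqrt(84.9012) = 9.2142


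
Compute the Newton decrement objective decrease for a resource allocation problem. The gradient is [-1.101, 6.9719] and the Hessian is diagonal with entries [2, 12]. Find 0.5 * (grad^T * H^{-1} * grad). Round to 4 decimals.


Step 1: H is diagonal, so H^(-1) * g = [-0.5505, 0.581].
Step 2: g^T H^(-1) g = sum_i g_i^2 / H_ii
  = (-1.101)^2/2 + (6.9719)^2/12
  = 0.6061 + 4.0506 = 4.6567
Step 3: Objective decrease = 0.5 * g^T H^(-1) g = 2.3284


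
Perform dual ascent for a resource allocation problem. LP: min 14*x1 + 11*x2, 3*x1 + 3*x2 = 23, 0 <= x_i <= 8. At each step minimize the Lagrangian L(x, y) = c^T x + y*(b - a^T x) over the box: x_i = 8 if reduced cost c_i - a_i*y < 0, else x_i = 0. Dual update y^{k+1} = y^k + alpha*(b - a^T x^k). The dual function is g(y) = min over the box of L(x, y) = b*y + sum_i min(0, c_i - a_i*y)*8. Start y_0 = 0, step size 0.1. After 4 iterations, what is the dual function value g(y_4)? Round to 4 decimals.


Dual ascent for LP: min 14*x1 + 11*x2, 3*x1 + 3*x2 = 23, 0 <= x_i <= 8
Step 1: y^k = 0.0, reduced costs: (14.0, 11.0)
  x^k = (0.0, 0.0), subgradient = b - a^T x = 23.0
  y^{k+1} = 0.0 + 0.1*23.0 = 2.3
Step 2: y^k = 2.3, reduced costs: (7.1, 4.1)
  x^k = (0.0, 0.0), subgradient = b - a^T x = 23.0
  y^{k+1} = 2.3 + 0.1*23.0 = 4.6
Step 3: y^k = 4.6, reduced costs: (0.2, -2.8)
  x^k = (0.0, 8.0), subgradient = b - a^T x = -1.0
  y^{k+1} = 4.6 + 0.1*-1.0 = 4.5
Step 4: y^k = 4.5, reduced costs: (0.5, -2.5)
  x^k = (0.0, 8.0), subgradient = b - a^T x = -1.0
  y^{k+1} = 4.5 + 0.1*-1.0 = 4.4
Dual objective at y_4 = 4.4: reduced costs (0.8, -2.2), box minimizer x = (0.0, 8.0)
g(y_4) = b*y + (c1 - a1*y)*x1 + (c2 - a2*y)*x2 = 23*4.4 + 0.8*0.0 + (-2.2)*8.0 = 101.2 + 0.0 - 17.6 = 83.6


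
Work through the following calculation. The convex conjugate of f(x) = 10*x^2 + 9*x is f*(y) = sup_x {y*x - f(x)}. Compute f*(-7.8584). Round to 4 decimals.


f*(y) = sup_x {y*x - a*x^2 - b*x} = sup_x {(y-b)*x - a*x^2}
FOC: (y - b) - 2a*x = 0 => x* = (y - b)/(2a)
x* = (-7.8584 - 9)/(2*10) = -0.8429
f*(-7.8584) = (y-b)^2/(4a) = (-7.8584 - 9)^2/(4*10)
= 284.2057/40 = 7.1051


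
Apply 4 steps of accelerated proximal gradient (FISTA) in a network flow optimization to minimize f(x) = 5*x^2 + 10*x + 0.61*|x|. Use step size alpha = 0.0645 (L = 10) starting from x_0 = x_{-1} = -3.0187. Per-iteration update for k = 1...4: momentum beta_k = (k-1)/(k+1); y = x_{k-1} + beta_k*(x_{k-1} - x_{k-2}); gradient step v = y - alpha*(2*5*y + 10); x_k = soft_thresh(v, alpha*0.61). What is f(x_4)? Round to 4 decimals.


FISTA on f(x) = 5*x^2 + 10*x + 0.61*|x|
L = 10, alpha = 0.0645
Iteration 1: beta = 0.0, y = -3.0187 + 0.0*(-3.0187 + 3.0187) = -3.0187
  grad(y) = -20.187, v = y - alpha*grad = -1.7166
  prox(v) = soft_thresh(-1.7166, 0.0393) = -1.6773
Iteration 2: beta = 0.3333, y = -1.6773 + 0.3333*(-1.6773 + 3.0187) = -1.2302
  grad(y) = -2.3016, v = y - alpha*grad = -1.0817
  prox(v) = soft_thresh(-1.0817, 0.0393) = -1.0424
Iteration 3: beta = 0.5, y = -1.0424 + 0.5*(-1.0424 + 1.6773) = -0.7249
  grad(y) = 2.7511, v = y - alpha*grad = -0.9023
  prox(v) = soft_thresh(-0.9023, 0.0393) = -0.863
Iteration 4: beta = 0.6, y = -0.863 + 0.6*(-0.863 + 1.0424) = -0.7554
  grad(y) = 2.4463, v = y - alpha*grad = -0.9132
  prox(v) = soft_thresh(-0.9132, 0.0393) = -0.8738
f(x_4) = 5*(-0.8738)^2 + 10*(-0.8738) + 0.61*|-0.8738| = -4.3874


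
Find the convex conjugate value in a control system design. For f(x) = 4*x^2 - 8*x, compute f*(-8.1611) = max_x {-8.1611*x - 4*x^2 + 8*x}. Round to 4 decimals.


f*(y) = sup_x {y*x - a*x^2 - b*x} = sup_x {(y-b)*x - a*x^2}
FOC: (y - b) - 2a*x = 0 => x* = (y - b)/(2a)
x* = (-8.1611 + 8)/(2*4) = -0.0201
f*(-8.1611) = (y-b)^2/(4a) = (-8.1611 + 8)^2/(4*4)
= 0.026/16 = 0.0016


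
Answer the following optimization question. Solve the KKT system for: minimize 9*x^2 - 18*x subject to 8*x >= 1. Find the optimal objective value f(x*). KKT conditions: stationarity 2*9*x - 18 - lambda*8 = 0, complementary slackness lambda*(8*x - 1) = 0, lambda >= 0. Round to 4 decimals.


Step 1: Try lambda = 0 (constraint inactive).
Stationarity: 2*9*x - 18 = 0
x* = 18/(2*9) = 1.0
Check constraint: 8*1.0 = 8.0 >= 1 -- satisfied.
Step 2: Compute optimal value.
f(x*) = 9*1.0^2 - 18*1.0 = -9.0


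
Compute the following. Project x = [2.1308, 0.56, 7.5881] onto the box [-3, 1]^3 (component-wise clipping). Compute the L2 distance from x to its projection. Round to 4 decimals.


Project each component onto [-3, 1].
clip(2.1308) = 1.0, clip(0.56) = 0.56, clip(7.5881) = 1.0
Projection = [1.0, 0.56, 1.0]
Squared diffs: [1.2787, 0.0, 43.4031]
Distance = sqrt(44.6818) = 6.6844


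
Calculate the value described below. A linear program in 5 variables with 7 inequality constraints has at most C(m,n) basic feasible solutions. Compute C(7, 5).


Each vertex corresponds to some choice of n active constraints out of m, so the number of vertices is at most C(m, n) = m! / (n!(m-n)!).
m = 7, n = 5
Numerator: 7 * 6 * 5 * 4 * 3
Denominator: 5! = 120
C(7, 5) = 21


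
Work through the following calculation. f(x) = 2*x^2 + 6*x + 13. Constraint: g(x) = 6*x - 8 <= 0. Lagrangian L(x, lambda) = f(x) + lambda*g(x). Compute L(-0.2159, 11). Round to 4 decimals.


Step 1: Evaluate f(x).
f(-0.2159) = 2*(-0.2159)^2 + 6*(-0.2159) + 13 = 11.7978
Step 2: Evaluate g(x).
g(-0.2159) = 6*-0.2159 - 8 = -9.2954
Step 3: Compute Lagrangian.
L = 11.7978 + 11*-9.2954 = -90.4516


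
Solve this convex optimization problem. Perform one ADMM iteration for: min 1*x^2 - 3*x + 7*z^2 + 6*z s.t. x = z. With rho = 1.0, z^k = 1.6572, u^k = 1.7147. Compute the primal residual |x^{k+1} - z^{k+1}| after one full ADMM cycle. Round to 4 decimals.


ADMM iteration with rho = 1.0, z^k = 1.6572, u^k = 1.7147
Step 1: x-update.
Minimize 1*x^2 - 3*x + (1.0/2)*(x - 1.6572 + 1.7147)^2
FOC: (2*1 + 1.0)*x = 3 + 1.0*(1.6572 - 1.7147)
x^{k+1} = 0.9808
Step 2: z-update.
Minimize 7*z^2 + 6*z + (1.0/2)*(0.9808 - z + 1.7147)^2
FOC: (2*7 + 1.0)*z = -6 + 1.0*(0.9808 + 1.7147)
z^{k+1} = -0.2203
Step 3: u-update.
u^{k+1} = 1.7147 + 0.9808 + 0.2203 = 2.9158
Step 4: Primal residual = |0.9808 + 0.2203| = 1.2011


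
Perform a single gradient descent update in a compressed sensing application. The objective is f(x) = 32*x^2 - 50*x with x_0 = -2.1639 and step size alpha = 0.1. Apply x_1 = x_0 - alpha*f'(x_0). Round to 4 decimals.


We compute the gradient at x_0 and apply the update.
f'(x) = 64*x - 50
f'(-2.1639) = 64*-2.1639 - 50 = -188.4896
x_1 = -2.1639 - 0.1*-188.4896 = 16.6851


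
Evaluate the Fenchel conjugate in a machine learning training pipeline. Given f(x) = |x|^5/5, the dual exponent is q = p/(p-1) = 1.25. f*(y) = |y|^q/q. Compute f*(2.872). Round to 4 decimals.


The conjugate exponent q satisfies 1/p + 1/q = 1.
p = 5, so q = 5/(5 - 1) = 1.25
|y|^q = 2.872^1.25 = 3.7388
f*(2.872) = 3.7388 / 1.25 = 2.991


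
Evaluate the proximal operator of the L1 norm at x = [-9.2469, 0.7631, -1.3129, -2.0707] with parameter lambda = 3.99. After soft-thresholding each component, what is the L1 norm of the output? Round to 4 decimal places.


Soft-thresholding with lambda = 3.99:
prox(-9.2469) = sign(-9.2469)*max(|-9.2469| - 3.99, 0) = -5.2569
prox(0.7631) = sign(0.7631)*max(|0.7631| - 3.99, 0) = 0.0
prox(-1.3129) = sign(-1.3129)*max(|-1.3129| - 3.99, 0) = 0.0
prox(-2.0707) = sign(-2.0707)*max(|-2.0707| - 3.99, 0) = 0.0
prox(x) = [-5.2569, 0.0, 0.0, 0.0]
||prox(x)||_1 = 5.2569 + 0.0 + 0.0 + 0.0 = 5.2569


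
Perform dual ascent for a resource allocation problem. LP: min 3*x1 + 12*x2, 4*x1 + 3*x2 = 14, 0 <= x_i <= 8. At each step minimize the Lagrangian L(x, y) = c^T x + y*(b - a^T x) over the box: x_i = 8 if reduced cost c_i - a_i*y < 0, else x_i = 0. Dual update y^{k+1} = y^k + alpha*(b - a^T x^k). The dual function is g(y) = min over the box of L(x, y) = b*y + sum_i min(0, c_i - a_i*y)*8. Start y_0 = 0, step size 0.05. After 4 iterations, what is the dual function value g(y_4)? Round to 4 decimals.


Dual ascent for LP: min 3*x1 + 12*x2, 4*x1 + 3*x2 = 14, 0 <= x_i <= 8
Step 1: y^k = 0.0, reduced costs: (3.0, 12.0)
  x^k = (0.0, 0.0), subgradient = b - a^T x = 14.0
  y^{k+1} = 0.0 + 0.05*14.0 = 0.7
Step 2: y^k = 0.7, reduced costs: (0.2, 9.9)
  x^k = (0.0, 0.0), subgradient = b - a^T x = 14.0
  y^{k+1} = 0.7 + 0.05*14.0 = 1.4
Step 3: y^k = 1.4, reduced costs: (-2.6, 7.8)
  x^k = (8.0, 0.0), subgradient = b - a^T x = -18.0
  y^{k+1} = 1.4 + 0.05*-18.0 = 0.5
Step 4: y^k = 0.5, reduced costs: (1.0, 10.5)
  x^k = (0.0, 0.0), subgradient = b - a^T x = 14.0
  y^{k+1} = 0.5 + 0.05*14.0 = 1.2
Dual objective at y_4 = 1.2: reduced costs (-1.8, 8.4), box minimizer x = (8.0, 0.0)
g(y_4) = b*y + (c1 - a1*y)*x1 + (c2 - a2*y)*x2 = 14*1.2 + (-1.8)*8.0 + 8.4*0.0 = 16.8 - 14.4 + 0.0 = 2.4


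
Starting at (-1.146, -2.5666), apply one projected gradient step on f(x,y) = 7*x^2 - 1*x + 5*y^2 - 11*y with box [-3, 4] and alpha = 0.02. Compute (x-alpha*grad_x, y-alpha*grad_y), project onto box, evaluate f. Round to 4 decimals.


Step 1: Compute gradient at (-1.146, -2.5666).
grad_x = 2*7*-1.146 - 1 = -17.044
grad_y = 2*5*-2.5666 - 11 = -36.666
Step 2: Gradient step.
x_raw = -1.146 - 0.02*-17.044 = -0.8051
y_raw = -2.5666 - 0.02*-36.666 = -1.8333
Step 3: Project onto [-3, 4].
x_proj = clip(-0.8051) = -0.8051
y_proj = clip(-1.8333) = -1.8333
Step 4: Evaluate f.
f(-0.8051, -1.8333) = 42.3133


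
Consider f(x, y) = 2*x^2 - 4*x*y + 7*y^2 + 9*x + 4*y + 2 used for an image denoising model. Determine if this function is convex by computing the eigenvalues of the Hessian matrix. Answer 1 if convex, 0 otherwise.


The Hessian of f(x,y) = 2*x^2 - 4*x*y + 7*y^2 + 9*x + 4*y + 2 is:
H = [[4, -4], [-4, 14]]
Trace = 4 + 14 = 18
Determinant = 4*14 - (-4)^2 = 40
Discriminant = (18)^2 - 4*40 = 164.0
Eigenvalues: lambda_1 = 2.5969, lambda_2 = 15.4031
The function is convex.

1


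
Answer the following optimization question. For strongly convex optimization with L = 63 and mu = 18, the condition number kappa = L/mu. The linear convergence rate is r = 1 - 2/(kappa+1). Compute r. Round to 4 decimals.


Step 1: Compute the condition number.
kappa = L/mu = 63/18 = 3.5
Step 2: Compute the convergence rate.
r = 1 - 2/(kappa + 1) = 1 - 2*mu/(L + mu) = (L - mu)/(L + mu) = 45/81 = 0.5556


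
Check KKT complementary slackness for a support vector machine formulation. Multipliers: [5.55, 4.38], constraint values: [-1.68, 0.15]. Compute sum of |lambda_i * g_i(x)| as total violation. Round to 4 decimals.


KKT complementary slackness check:
lambda_1 * g_1 = 5.55 * -1.68 = -9.324
lambda_2 * g_2 = 4.38 * 0.15 = 0.657
Total violation = 9.324 + 0.657 = 9.981


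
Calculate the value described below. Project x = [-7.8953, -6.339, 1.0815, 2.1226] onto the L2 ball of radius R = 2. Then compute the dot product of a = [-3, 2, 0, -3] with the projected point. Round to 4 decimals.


Step 1: Compute ||x|| (intermediates to 6 decimals).
||x|| = sqrt((-7.8953)^2 + (-6.339)^2 + 1.0815^2 + 2.1226^2) = 10.401623
Step 2: Project.
Since ||x|| > R, scale = R/||x|| = 2/10.401623 = 0.192278, proj(x) = scale * x
proj(x) = [-1.518092, -1.21885, 0.207949, 0.408129]
Step 3: Dot product.
a^T * proj(x) = -3*(-1.518092) + 2*(-1.21885) + 0*0.207949 - 3*0.408129 = 0.8922


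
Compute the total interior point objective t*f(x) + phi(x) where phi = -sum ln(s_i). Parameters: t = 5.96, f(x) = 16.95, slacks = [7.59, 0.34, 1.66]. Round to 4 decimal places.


Step 1: Compute log-barrier.
ln values: [2.0268, -1.0788, 0.5068]
phi = -(2.0268 - 1.0788 + 0.5068) = -1.4548
Step 2: Compute augmented objective.
t*f(x) = 5.96*16.95 = 101.022
Total = 101.022 - 1.4548 = 99.5672


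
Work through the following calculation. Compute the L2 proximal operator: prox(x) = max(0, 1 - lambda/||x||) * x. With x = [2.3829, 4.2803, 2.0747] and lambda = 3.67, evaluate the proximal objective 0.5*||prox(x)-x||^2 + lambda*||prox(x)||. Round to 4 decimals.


Step 1: Compute ||x||.
||x|| = 5.3201
Step 2: Compute scaling factor.
scale = max(0, 1 - 3.67/5.3201) = 0.3102
Step 3: prox(x) = [0.7391, 1.3276, 0.6435]
||prox(x)|| = 1.6501
Step 4: Proximal objective.
0.5*||prox-x||^2 = 6.7345
lambda*||prox|| = 6.0559
Total = 12.7904


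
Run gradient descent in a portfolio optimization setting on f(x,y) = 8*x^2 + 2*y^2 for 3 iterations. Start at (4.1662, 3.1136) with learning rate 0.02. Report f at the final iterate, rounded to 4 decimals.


Gradient descent on f(x,y) = 8*x^2 + 2*y^2.
Starting point: (4.1662, 3.1136), alpha = 0.02
Step 1: grad_x = 2*8*4.1662 = 66.6592, grad_y = 2*2*3.1136 = 12.4544
  x_1 = 4.1662 - 0.02*66.6592 = 2.833
  y_1 = 3.1136 - 0.02*12.4544 = 2.8645
Step 2: grad_x = 2*8*2.833 = 45.3283, grad_y = 2*2*2.8645 = 11.458
  x_2 = 2.833 - 0.02*45.3283 = 1.9265
  y_2 = 2.8645 - 0.02*11.458 = 2.6354
Step 3: grad_x = 2*8*1.9265 = 30.8232, grad_y = 2*2*2.6354 = 10.5414
  x_3 = 1.9265 - 0.02*30.8232 = 1.31
  y_3 = 2.6354 - 0.02*10.5414 = 2.4245
f(1.31, 2.4245) = 8*1.31^2 + 2*2.4245^2 = 25.4851
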